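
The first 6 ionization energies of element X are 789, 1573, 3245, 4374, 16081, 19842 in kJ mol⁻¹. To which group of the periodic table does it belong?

Look for the largest jump between consecutive ionization energies: IE5/IE4 ≈ 3.7, far larger than any earlier ratio.
That jump marks the point where a core electron is being removed. So the atom has 4 valence electrons.
A main-group element with 4 valence electrons is in group 14.

Group 14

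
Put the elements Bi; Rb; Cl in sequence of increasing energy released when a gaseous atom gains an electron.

Rb < Bi < Cl

Cl is in period 3, group 17; Rb is in period 5, group 1; Bi is in period 6, group 15.
Atoms with high Z_eff and room in the valence shell (especially the halogens) have the most exothermic electron affinities.
These span different periods and groups, so the two trends combine.
Bi > Rb: period and group pull opposite ways; the across-period shift dominates (91 vs 47 kJ/mol).
Cl > Bi: relative to Bi, both the across-period and down-group shifts push Cl's electron affinity up.
For reference (kJ/mol): Cl 349, Rb 47, Bi 91.
So from lowest to highest: Rb < Bi < Cl.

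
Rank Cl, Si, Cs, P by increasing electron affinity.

Si is in period 3, group 14; P is in period 3, group 15; Cl is in period 3, group 17; Cs is in period 6, group 1.
Adding an electron releases more energy for atoms nearer the top right (short of the noble gases).
Here both period and group differ, so the two effects have to be weighed against each other.
P > Cs: both effects reinforce here, so P is clearly the higher of the two.
Si > P: this pair runs against the simple trend — see the exception note.
Cl > Si: both are in period 3; the period trend gives Cl the larger value.
Note the exception: Si has a higher electron affinity than P, contrary to the simple trend — adding an electron to P's half-filled 3p³ is unfavourable, so Si (3p²) has the more exothermic EA.
For reference (kJ/mol): Si 134, P 72, Cl 349, Cs 46.
So from lowest to highest: Cs < P < Si < Cl.

Cs < P < Si < Cl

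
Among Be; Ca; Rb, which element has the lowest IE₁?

Across a period the outer electron is held more tightly (higher IE₁); down a group it sits in a higher shell, more shielded, and comes off more easily.
Neither a single period nor a single group — weigh both effects.
Ca > Rb: relative to Rb, both the across-period and down-group shifts push Ca's first ionization energy up.
Be > Ca: they share group 2; the group trend gives Be the larger value.
Tabulated first ionization energy (kJ/mol): Be 900, Ca 590, Rb 403.
The lowest IE₁ among these belongs to Rb.

Rb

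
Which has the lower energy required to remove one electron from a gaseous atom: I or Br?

I

Br is in period 4, group 17; I is in period 5, group 17.
Removing the outermost electron gets harder across a period and easier down a group.
All are in group 17, so first ionization energy increases up the group.
So I has the lower energy required to remove one electron from a gaseous atom (I < Br).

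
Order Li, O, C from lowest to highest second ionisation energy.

C < O < Li

Consider each +1 ion: Li⁺ is the bare [He] core; O⁺ still has 5 valence electrons; C⁺ still has 3 valence electrons.
Breaking into a closed-shell core is much more expensive than removing a leftover valence electron — Li has the largest IE_2 here.
Valence configurations: O⁺ [He]2s²2p³, C⁺ [He]2s²2p¹.
Approximate IE_2 values (kJ/mol): Li 7298, O 3388, C 2353.
Hence IE_2: C < O < Li.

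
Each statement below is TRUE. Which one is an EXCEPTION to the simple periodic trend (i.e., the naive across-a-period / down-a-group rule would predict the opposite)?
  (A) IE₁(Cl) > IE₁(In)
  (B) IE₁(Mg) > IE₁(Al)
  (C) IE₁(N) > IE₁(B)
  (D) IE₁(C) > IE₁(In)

The general trend: first ionization energy increases across a period and decreases down a group.
(A) Cl (period 3, group 17) vs In (period 5, group 13): the stated order agrees with the simple trend.
(B) Mg (period 3, group 2) vs Al (period 3, group 13): the stated order contradicts the simple trend.
(C) N (period 2, group 15) vs B (period 2, group 13): the stated order agrees with the simple trend.
(D) C (period 2, group 14) vs In (period 5, group 13): the stated order agrees with the simple trend.
The exception is (B): Al's single 3p electron is easier to remove than one from Mg's filled 3s².

(B)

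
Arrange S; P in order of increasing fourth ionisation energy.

IE_4 is the cost of taking one more electron from the +3 cation: S³⁺ still has 3 valence electrons; P³⁺ still has 2 valence electrons.
All are still removing valence electrons, so compare the +3 ions as you would atoms: IE_4 generally rises across a period (higher Z_eff) and falls down a group (larger shell), subject to the usual subshell exceptions.
Valence configurations: S³⁺ [Ne]3s²3p¹, P³⁺ [Ne]3s².
S³⁺ loses a lone 3p electron whereas P³⁺ must break into a filled 3s² pair, so IE_4(P) > IE_4(S) even though S has the higher nuclear charge.
Tabulated IE_4 (kJ/mol): S 4556, P 4964.
Putting it together, IE_4: S < P.

S, P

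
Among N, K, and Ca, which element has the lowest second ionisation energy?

Ca

The second ionization energy removes an electron from the +1 ion. For each element: N⁺ still has 4 valence electrons; K⁺ is the bare [Ar] core; Ca⁺ still has 1 valence electron.
Core electrons are held far more tightly than valence electrons, so K tops the IE_2 order.
Valence configurations: N⁺ [He]2s²2p², Ca⁺ [Ar]4s¹.
The numbers (kJ/mol): N 2856, K 3052, Ca 1145.
Hence IE_2: Ca < N < K.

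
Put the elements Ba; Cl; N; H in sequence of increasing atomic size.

H, N, Cl, Ba

H is in period 1, group 1; N is in period 2, group 15; Cl is in period 3, group 17; Ba is in period 6, group 2.
Across a period the added protons contract the valence shell; down a group each new principal shell makes the atom larger.
These span different periods and groups, so the two trends combine.
N > H: period and group pull opposite ways; the down-group shift dominates (71 vs 32 pm).
Cl > N: period and group pull opposite ways; the down-group shift dominates (99 vs 71 pm).
Ba > Cl: relative to Cl, both the across-period and down-group shifts push Ba's atomic radius up.
Approximate values (pm): H 32, N 71, Cl 99, Ba 196.
So from smallest to largest: H < N < Cl < Ba.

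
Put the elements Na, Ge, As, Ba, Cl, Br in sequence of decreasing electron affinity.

Na is in period 3, group 1; Cl is in period 3, group 17; Ge is in period 4, group 14; As is in period 4, group 15; Br is in period 4, group 17; Ba is in period 6, group 2.
EA tends to increase across a period and decrease down a group, though the pattern is less regular than for IE or radius.
Here both period and group differ, so the two effects have to be weighed against each other.
Na > Ba: period and group pull opposite ways; the down-group shift dominates (53 vs 14 kJ/mol).
As > Na: period and group pull opposite ways; the across-period shift dominates (78 vs 53 kJ/mol).
Ge > As: this pair runs against the simple trend — see the exception note.
Br > Ge: both are in period 4; the period trend gives Br the larger value.
Cl > Br: they share group 17; the group trend gives Cl the larger value.
Note the exception: Ge has a higher electron affinity than As, contrary to the simple trend — adding an electron to As's half-filled 4p³ is unfavourable, so Ge (4p²) has the more exothermic EA.
Approximate values (kJ/mol): Na 53, Cl 349, Ge 119, As 78, Br 325, Ba 14.
So from highest to lowest: Cl > Br > Ge > As > Na > Ba.

Cl, Br, Ge, As, Na, Ba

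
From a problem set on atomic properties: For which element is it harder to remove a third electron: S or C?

C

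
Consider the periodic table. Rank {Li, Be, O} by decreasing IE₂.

Li > O > Be

After 1 electron has been removed, what remains? Li⁺ is the bare [He] core; Be⁺ still has 1 valence electron; O⁺ still has 5 valence electrons.
Breaking into a closed-shell core is much more expensive than removing a leftover valence electron — Li has the largest IE_2 here.
Valence configurations: Be⁺ [He]2s¹, O⁺ [He]2s²2p³.
Tabulated IE_2 (kJ/mol): Li 7298, Be 1757, O 3388.
Putting it together, IE_2: Be < O < Li.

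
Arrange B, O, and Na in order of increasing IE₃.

B < O < Na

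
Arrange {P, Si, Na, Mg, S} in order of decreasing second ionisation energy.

Na > S > P > Si > Mg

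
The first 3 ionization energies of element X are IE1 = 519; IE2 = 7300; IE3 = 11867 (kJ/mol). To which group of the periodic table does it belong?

Look for the largest jump between consecutive ionization energies: IE2/IE1 ≈ 14.1, far larger than any earlier ratio.
That jump marks the point where a core electron is being removed. So the atom has 1 valence electron.
A main-group element with 1 valence electron is in group 1.

Group 1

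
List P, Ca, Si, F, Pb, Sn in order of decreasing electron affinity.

F is in period 2, group 17; Si is in period 3, group 14; P is in period 3, group 15; Ca is in period 4, group 2; Sn is in period 5, group 14; Pb is in period 6, group 14.
Electron affinity generally becomes more exothermic across a period toward the halogens and less exothermic down a group.
Neither a single period nor a single group — weigh both effects.
Pb > Ca: the two effects oppose for this pair; the across-period effect wins (35 vs 2 kJ/mol).
P > Pb: relative to Pb, both the across-period and down-group shifts push P's electron affinity up.
Sn > P: this pair runs against the simple trend — see the exception note.
Si > Sn: Si sits above Sn in group 14, so the down-group effect alone puts Si higher.
F > Si: relative to Si, both the across-period and down-group shifts push F's electron affinity up.
Note the exception: Sn has a higher electron affinity than P, contrary to the simple trend — adding an electron to P's half-filled np³ subshell costs electron-pairing energy.
Note the exception: Si has a higher electron affinity than P, contrary to the simple trend — adding an electron to P's half-filled 3p³ is unfavourable, so Si (3p²) has the more exothermic EA.
Tabulated electron affinity (kJ/mol): F 328, Si 134, P 72, Ca 2, Sn 107, Pb 35.
So from highest to lowest: F > Si > Sn > P > Pb > Ca.

F > Si > Sn > P > Pb > Ca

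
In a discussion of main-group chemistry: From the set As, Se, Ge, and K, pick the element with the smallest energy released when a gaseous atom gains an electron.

K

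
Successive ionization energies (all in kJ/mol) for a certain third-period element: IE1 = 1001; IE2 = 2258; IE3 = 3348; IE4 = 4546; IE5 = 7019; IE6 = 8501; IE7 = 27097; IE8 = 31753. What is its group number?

Group 16

Look for the largest jump between consecutive ionization energies: IE7/IE6 ≈ 3.2, far larger than any earlier ratio.
That jump marks the point where a core electron is being removed. So the atom has 6 valence electrons.
A main-group element with 6 valence electrons is in group 16.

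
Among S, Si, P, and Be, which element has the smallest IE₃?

P

IE_3 is the cost of taking one more electron from the +2 cation: S²⁺ still has 4 valence electrons; Si²⁺ still has 2 valence electrons; P²⁺ still has 3 valence electrons; Be²⁺ is the bare [He] core.
Core electrons are held far more tightly than valence electrons, so Be tops the IE_3 order.
Valence configurations: S²⁺ [Ne]3s²3p², Si²⁺ [Ne]3s², P²⁺ [Ne]3s²3p¹.
P²⁺ loses a lone 3p electron whereas Si²⁺ must break into a filled 3s² pair, so IE_3(Si) > IE_3(P) even though P has the higher nuclear charge.
Approximate IE_3 values (kJ/mol): S 3357, Si 3232, P 2914, Be 14849.
Overall IE_3 order: P < Si < S < Be.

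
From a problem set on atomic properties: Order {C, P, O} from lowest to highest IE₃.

After 2 electrons have been removed, what remains? C²⁺ still has 2 valence electrons; P²⁺ still has 3 valence electrons; O²⁺ still has 4 valence electrons.
All are still removing valence electrons, so compare the +2 ions as you would atoms: IE_3 generally rises across a period (higher Z_eff) and falls down a group (larger shell), subject to the usual subshell exceptions.
Valence configurations: C²⁺ [He]2s², P²⁺ [Ne]3s²3p¹, O²⁺ [He]2s²2p².
Approximate IE_3 values (kJ/mol): C 4620, P 2914, O 5300.
Putting it together, IE_3: P < C < O.

P < C < O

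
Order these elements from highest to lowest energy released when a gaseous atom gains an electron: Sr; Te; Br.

Br > Te > Sr

Br is in period 4, group 17; Sr is in period 5, group 2; Te is in period 5, group 16.
Atoms with high Z_eff and room in the valence shell (especially the halogens) have the most exothermic electron affinities.
Here both period and group differ, so the two effects have to be weighed against each other.
Te > Sr: both are in period 5; the period trend gives Te the larger value.
Br > Te: relative to Te, both the across-period and down-group shifts push Br's electron affinity up.
Approximate values (kJ/mol): Br 325, Sr 5, Te 190.
So from highest to lowest: Br > Te > Sr.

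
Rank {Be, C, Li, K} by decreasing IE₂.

IE_2 is the cost of taking one more electron from the +1 cation: Be⁺ still has 1 valence electron; C⁺ still has 3 valence electrons; Li⁺ is the bare [He] core; K⁺ is the bare [Ar] core.
Breaking into a closed-shell core is much more expensive than removing a leftover valence electron — K and Li have the largest IE_2 here.
Valence configurations: Be⁺ [He]2s¹, C⁺ [He]2s²2p¹.
Tabulated IE_2 (kJ/mol): Be 1757, C 2353, Li 7298, K 3052.
Putting it together, IE_2: Be < C < K < Li.

Li > K > C > Be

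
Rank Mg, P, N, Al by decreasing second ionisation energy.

N > P > Al > Mg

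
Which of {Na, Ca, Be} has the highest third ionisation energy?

The third ionization energy removes an electron from the +2 ion. For each element: Na²⁺ is already 1 electron into the core; Ca²⁺ is the bare [Ar] core; Be²⁺ is the bare [He] core.
All of these are removing an electron from a noble-gas core or deeper; the smaller core (lower principal quantum number) is held far more tightly, and within a period the higher nuclear charge binds the same core more tightly.
Tabulated IE_3 (kJ/mol): Na 6910, Ca 4912, Be 14849.
Hence IE_3: Ca < Na < Be.

Be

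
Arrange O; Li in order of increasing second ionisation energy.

The second ionization energy removes an electron from the +1 ion. For each element: O⁺ still has 5 valence electrons; Li⁺ is the bare [He] core.
Breaking into a closed-shell core is much more expensive than removing a leftover valence electron — Li has the largest IE_2 here.
Approximate IE_2 values (kJ/mol): O 3388, Li 7298.
Hence IE_2: O < Li.

O < Li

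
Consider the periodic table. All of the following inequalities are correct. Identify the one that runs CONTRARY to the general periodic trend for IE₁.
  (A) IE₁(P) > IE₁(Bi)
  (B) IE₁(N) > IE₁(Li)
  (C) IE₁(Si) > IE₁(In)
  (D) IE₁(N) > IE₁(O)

(D)

The general trend: IE₁ increases across a period and decreases down a group.
(A) P (period 3, group 15) vs Bi (period 6, group 15): the stated order agrees with the simple trend.
(B) N (period 2, group 15) vs Li (period 2, group 1): the stated order agrees with the simple trend.
(C) Si (period 3, group 14) vs In (period 5, group 13): the stated order agrees with the simple trend.
(D) N (period 2, group 15) vs O (period 2, group 16): the stated order contradicts the simple trend.
The exception is (D): pairing an electron in O's 2p⁴ costs repulsion energy, so O ionizes more easily than half-filled N (2p³).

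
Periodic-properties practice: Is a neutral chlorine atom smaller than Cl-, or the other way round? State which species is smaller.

Forming Cl- adds 1 electron to Cl. More electron–electron repulsion in the same shell, with unchanged nuclear charge, lets the cloud expand.
An anion is larger than its parent atom: Cl- > Cl.

Cl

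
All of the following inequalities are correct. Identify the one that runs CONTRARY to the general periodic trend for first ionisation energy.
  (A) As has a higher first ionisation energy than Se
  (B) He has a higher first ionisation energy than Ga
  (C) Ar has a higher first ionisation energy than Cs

The general trend: first ionisation energy increases across a period and decreases down a group.
(A) As (period 4, group 15) vs Se (period 4, group 16): the stated order contradicts the simple trend.
(B) He (period 1, group 18) vs Ga (period 4, group 13): the stated order agrees with the simple trend.
(C) Ar (period 3, group 18) vs Cs (period 6, group 1): the stated order agrees with the simple trend.
The exception is (A): Se (4p⁴) ionizes more easily than half-filled As (4p³).

(A)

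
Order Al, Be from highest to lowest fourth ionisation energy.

Be > Al

IE_4 is the cost of taking one more electron from the +3 cation: Al³⁺ is the bare [Ne] core; Be³⁺ is already 1 electron into the core.
All of these are removing an electron from a noble-gas core or deeper; the smaller core (lower principal quantum number) is held far more tightly, and within a period the higher nuclear charge binds the same core more tightly.
Tabulated IE_4 (kJ/mol): Al 11577, Be 21007.
Overall IE_4 order: Al < Be.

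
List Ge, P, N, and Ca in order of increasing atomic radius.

N is in period 2, group 15; P is in period 3, group 15; Ca is in period 4, group 2; Ge is in period 4, group 14.
Radius decreases left→right (rising Z_eff, same n) and increases top→bottom (higher n).
These span different periods and groups, so the two trends combine.
P > N: P sits below N in group 15, so the down-group effect alone puts P larger.
Ge > P: both effects reinforce here, so Ge is clearly the larger of the two.
Ca > Ge: Ca lies to the left of Ge in period 4, so the across-period effect alone puts Ca larger.
Tabulated atomic radius (pm): N 71, P 111, Ca 171, Ge 121.
So from smallest to largest: N < P < Ge < Ca.

N < P < Ge < Ca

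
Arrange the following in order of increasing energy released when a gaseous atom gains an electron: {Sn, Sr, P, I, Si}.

Si is in period 3, group 14; P is in period 3, group 15; Sr is in period 5, group 2; Sn is in period 5, group 14; I is in period 5, group 17.
Atoms with high Z_eff and room in the valence shell (especially the halogens) have the most exothermic electron affinities.
Here both period and group differ, so the two effects have to be weighed against each other.
P > Sr: relative to Sr, both the across-period and down-group shifts push P's electron affinity up.
Sn > P: this pair runs against the simple trend — see the exception note.
Si > Sn: they share group 14; the group trend gives Si the larger value.
I > Si: the two effects oppose for this pair; the across-period effect wins (295 vs 134 kJ/mol).
Note the exception: Sn has a higher electron affinity than P, contrary to the simple trend — adding an electron to P's half-filled np³ subshell costs electron-pairing energy.
Note the exception: Si has a higher electron affinity than P, contrary to the simple trend — adding an electron to P's half-filled 3p³ is unfavourable, so Si (3p²) has the more exothermic EA.
Approximate values (kJ/mol): Si 134, P 72, Sr 5, Sn 107, I 295.
So from lowest to highest: Sr < P < Sn < Si < I.

Sr, P, Sn, Si, I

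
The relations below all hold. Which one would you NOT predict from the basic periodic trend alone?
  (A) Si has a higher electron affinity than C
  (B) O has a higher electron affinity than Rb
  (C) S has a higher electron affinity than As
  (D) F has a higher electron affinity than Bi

The general trend: electron affinity increases across a period and decreases down a group.
(A) Si (period 3, group 14) vs C (period 2, group 14): the stated order contradicts the simple trend.
(B) O (period 2, group 16) vs Rb (period 5, group 1): the stated order agrees with the simple trend.
(C) S (period 3, group 16) vs As (period 4, group 15): the stated order agrees with the simple trend.
(D) F (period 2, group 17) vs Bi (period 6, group 15): the stated order agrees with the simple trend.
The exception is (A): Si's larger, more diffuse 3p orbitals accept an added electron slightly more readily than C's compact 2p.

(A)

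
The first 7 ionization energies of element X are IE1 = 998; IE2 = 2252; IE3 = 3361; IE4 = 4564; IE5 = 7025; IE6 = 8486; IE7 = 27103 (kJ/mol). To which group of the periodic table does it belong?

Group 16

Look for the largest jump between consecutive ionization energies: IE7/IE6 ≈ 3.2, far larger than any earlier ratio.
That jump marks the point where a core electron is being removed. So the atom has 6 valence electrons.
A main-group element with 6 valence electrons is in group 16.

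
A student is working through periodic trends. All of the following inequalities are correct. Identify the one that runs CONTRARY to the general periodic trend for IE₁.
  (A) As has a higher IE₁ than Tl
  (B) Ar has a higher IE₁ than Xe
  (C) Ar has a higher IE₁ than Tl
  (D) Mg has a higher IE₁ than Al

(D)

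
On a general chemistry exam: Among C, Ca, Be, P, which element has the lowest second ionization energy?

Ca

After 1 electron has been removed, what remains? C⁺ still has 3 valence electrons; Ca⁺ still has 1 valence electron; Be⁺ still has 1 valence electron; P⁺ still has 4 valence electrons.
All are still removing valence electrons, so compare the +1 ions as you would atoms: IE_2 generally rises across a period (higher Z_eff) and falls down a group (larger shell), subject to the usual subshell exceptions.
Valence configurations: C⁺ [He]2s²2p¹, Ca⁺ [Ar]4s¹, Be⁺ [He]2s¹, P⁺ [Ne]3s²3p².
Tabulated IE_2 (kJ/mol): C 2353, Ca 1145, Be 1757, P 1907.
So the second ionization energies run Ca < Be < P < C.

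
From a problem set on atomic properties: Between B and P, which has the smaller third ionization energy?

P

The third ionization energy removes an electron from the +2 ion. For each element: B²⁺ still has 1 valence electron; P²⁺ still has 3 valence electrons.
All are still removing valence electrons, so compare the +2 ions as you would atoms: IE_3 generally rises across a period (higher Z_eff) and falls down a group (larger shell), subject to the usual subshell exceptions.
Valence configurations: B²⁺ [He]2s¹, P²⁺ [Ne]3s²3p¹.
The numbers (kJ/mol): B 3660, P 2914.
Overall IE_3 order: P < B.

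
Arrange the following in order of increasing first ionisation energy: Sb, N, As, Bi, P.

N is in period 2, group 15; P is in period 3, group 15; As is in period 4, group 15; Sb is in period 5, group 15; Bi is in period 6, group 15.
First ionization energy rises across a period (greater Z_eff holds electrons more tightly) and falls down a group (valence electrons are farther from the nucleus).
All are in group 15, so first ionization energy increases up the group.
So from lowest to highest: Bi < Sb < As < P < N.

Bi < Sb < As < P < N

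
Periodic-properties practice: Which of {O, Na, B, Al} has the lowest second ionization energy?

Al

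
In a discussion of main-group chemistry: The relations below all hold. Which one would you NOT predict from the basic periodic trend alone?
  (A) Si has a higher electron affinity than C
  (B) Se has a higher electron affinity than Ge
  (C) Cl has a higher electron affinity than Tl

The general trend: electron affinity increases across a period and decreases down a group.
(A) Si (period 3, group 14) vs C (period 2, group 14): the stated order contradicts the simple trend.
(B) Se (period 4, group 16) vs Ge (period 4, group 14): the stated order agrees with the simple trend.
(C) Cl (period 3, group 17) vs Tl (period 6, group 13): the stated order agrees with the simple trend.
The exception is (A): Si's larger, more diffuse 3p orbitals accept an added electron slightly more readily than C's compact 2p.

(A)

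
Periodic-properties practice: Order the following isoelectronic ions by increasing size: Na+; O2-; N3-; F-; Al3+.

Al3+ < Na+ < F- < O2- < N3-

All of these have 10 electrons, so size is governed by nuclear charge alone: the more protons, the stronger the pull on the same electron cloud, and the smaller the ion.
Nuclear charges: Al3+ (Z=13), Na+ (Z=11), F- (Z=9), O2- (Z=8), N3- (Z=7).
Smallest to largest: Al3+ < Na+ < F- < O2- < N3-.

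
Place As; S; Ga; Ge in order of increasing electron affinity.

S is in period 3, group 16; Ga is in period 4, group 13; Ge is in period 4, group 14; As is in period 4, group 15.
Adding an electron releases more energy for atoms nearer the top right (short of the noble gases).
These span different periods and groups, so the two trends combine.
As > Ga: As lies to the right of Ga in period 4, so the across-period effect alone puts As higher.
Ge > As: this pair runs against the simple trend — see the exception note.
S > Ge: both effects reinforce here, so S is clearly the higher of the two.
Note the exception: Ge has a higher electron affinity than As, contrary to the simple trend — adding an electron to As's half-filled 4p³ is unfavourable, so Ge (4p²) has the more exothermic EA.
Tabulated electron affinity (kJ/mol): S 200, Ga 29, Ge 119, As 78.
So from lowest to highest: Ga < As < Ge < S.

Ga < As < Ge < S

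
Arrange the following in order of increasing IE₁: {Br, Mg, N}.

N is in period 2, group 15; Mg is in period 3, group 2; Br is in period 4, group 17.
Removing the outermost electron gets harder across a period and easier down a group.
Neither a single period nor a single group — weigh both effects.
Br > Mg: period and group pull opposite ways; the across-period shift dominates (1140 vs 738 kJ/mol).
N > Br: period and group pull opposite ways; the down-group shift dominates (1402 vs 1140 kJ/mol).
Tabulated first ionization energy (kJ/mol): N 1402, Mg 738, Br 1140.
So from lowest to highest: Mg < Br < N.

Mg < Br < N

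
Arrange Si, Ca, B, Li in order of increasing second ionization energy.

Ca, Si, B, Li

Consider each +1 ion: Si⁺ still has 3 valence electrons; Ca⁺ still has 1 valence electron; B⁺ still has 2 valence electrons; Li⁺ is the bare [He] core.
Pulling an electron out of a noble-gas core costs far more than removing a remaining valence electron, so Li sits at the high end of IE_2.
Valence configurations: Si⁺ [Ne]3s²3p¹, Ca⁺ [Ar]4s¹, B⁺ [He]2s².
The numbers (kJ/mol): Si 1577, Ca 1145, B 2427, Li 7298.
So the second ionization energies run Ca < Si < B < Li.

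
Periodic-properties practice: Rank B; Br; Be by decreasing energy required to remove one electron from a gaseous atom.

Br, Be, B

Be is in period 2, group 2; B is in period 2, group 13; Br is in period 4, group 17.
Across a period the outer electron is held more tightly (higher IE₁); down a group it sits in a higher shell, more shielded, and comes off more easily.
Neither a single period nor a single group — weigh both effects.
Be > B: this pair runs against the simple trend — see the exception note.
Br > Be: period and group pull opposite ways; the across-period shift dominates (1140 vs 900 kJ/mol).
Note the exception: Be has a higher first ionization energy than B, contrary to the simple trend — removing B's lone 2p electron is easier than breaking Be's filled 2s².
Approximate values (kJ/mol): Be 900, B 801, Br 1140.
So from highest to lowest: Br > Be > B.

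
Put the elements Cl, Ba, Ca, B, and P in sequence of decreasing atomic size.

Ba > Ca > P > Cl > B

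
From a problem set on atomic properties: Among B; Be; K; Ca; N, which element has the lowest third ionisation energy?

Consider each +2 ion: B²⁺ still has 1 valence electron; Be²⁺ is the bare [He] core; K²⁺ is already 1 electron into the core; Ca²⁺ is the bare [Ar] core; N²⁺ still has 3 valence electrons.
Usually core removal costs more than valence removal, but here the competition is close: a tightly held n=2 valence electron can cost more to remove than an n=3 core electron, so the actual values have to decide it.
Valence configurations: B²⁺ [He]2s¹, N²⁺ [He]2s²2p¹.
Approximate IE_3 values (kJ/mol): B 3660, Be 14849, K 4420, Ca 4912, N 4578.
Overall IE_3 order: B < K < N < Ca < Be.

B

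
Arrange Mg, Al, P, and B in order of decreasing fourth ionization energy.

B > Al > Mg > P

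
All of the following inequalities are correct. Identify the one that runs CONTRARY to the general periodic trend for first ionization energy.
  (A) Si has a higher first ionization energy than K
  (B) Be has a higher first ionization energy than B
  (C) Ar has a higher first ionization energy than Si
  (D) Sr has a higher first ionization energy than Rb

The general trend: first ionization energy increases across a period and decreases down a group.
(A) Si (period 3, group 14) vs K (period 4, group 1): the stated order agrees with the simple trend.
(B) Be (period 2, group 2) vs B (period 2, group 13): the stated order contradicts the simple trend.
(C) Ar (period 3, group 18) vs Si (period 3, group 14): the stated order agrees with the simple trend.
(D) Sr (period 5, group 2) vs Rb (period 5, group 1): the stated order agrees with the simple trend.
The exception is (B): removing B's lone 2p electron is easier than breaking Be's filled 2s².

(B)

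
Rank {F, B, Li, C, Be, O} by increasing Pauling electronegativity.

Li is in period 2, group 1; Be is in period 2, group 2; B is in period 2, group 13; C is in period 2, group 14; O is in period 2, group 16; F is in period 2, group 17.
Smaller atoms with higher effective nuclear charge are more electronegative.
All lie in period 2, so electronegativity increases left to right.
So from lowest to highest: Li < Be < B < C < O < F.

Li, Be, B, C, O, F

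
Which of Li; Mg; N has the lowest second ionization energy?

Mg

The second ionization energy removes an electron from the +1 ion. For each element: Li⁺ is the bare [He] core; Mg⁺ still has 1 valence electron; N⁺ still has 4 valence electrons.
Pulling an electron out of a noble-gas core costs far more than removing a remaining valence electron, so Li sits at the high end of IE_2.
Valence configurations: Mg⁺ [Ne]3s¹, N⁺ [He]2s²2p².
Approximate IE_2 values (kJ/mol): Li 7298, Mg 1451, N 2856.
So the second ionization energies run Mg < N < Li.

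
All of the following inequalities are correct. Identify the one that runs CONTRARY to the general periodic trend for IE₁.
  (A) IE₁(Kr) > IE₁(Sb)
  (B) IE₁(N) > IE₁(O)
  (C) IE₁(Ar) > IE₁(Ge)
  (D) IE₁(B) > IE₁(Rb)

The general trend: IE₁ increases across a period and decreases down a group.
(A) Kr (period 4, group 18) vs Sb (period 5, group 15): the stated order agrees with the simple trend.
(B) N (period 2, group 15) vs O (period 2, group 16): the stated order contradicts the simple trend.
(C) Ar (period 3, group 18) vs Ge (period 4, group 14): the stated order agrees with the simple trend.
(D) B (period 2, group 13) vs Rb (period 5, group 1): the stated order agrees with the simple trend.
The exception is (B): pairing an electron in O's 2p⁴ costs repulsion energy, so O ionizes more easily than half-filled N (2p³).

(B)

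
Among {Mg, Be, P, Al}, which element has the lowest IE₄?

P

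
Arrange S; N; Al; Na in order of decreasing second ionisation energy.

The second ionization energy removes an electron from the +1 ion. For each element: S⁺ still has 5 valence electrons; N⁺ still has 4 valence electrons; Al⁺ still has 2 valence electrons; Na⁺ is the bare [Ne] core.
Pulling an electron out of a noble-gas core costs far more than removing a remaining valence electron, so Na sits at the high end of IE_2.
Valence configurations: S⁺ [Ne]3s²3p³, N⁺ [He]2s²2p², Al⁺ [Ne]3s².
Approximate IE_2 values (kJ/mol): S 2252, N 2856, Al 1817, Na 4562.
So the second ionization energies run Al < S < N < Na.

Na > N > S > Al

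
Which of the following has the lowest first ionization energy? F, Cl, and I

F is in period 2, group 17; Cl is in period 3, group 17; I is in period 5, group 17.
IE₁ increases left→right with effective nuclear charge and decreases top→bottom as the valence shell moves farther out.
All are in group 17, so first ionization energy increases up the group.
The lowest first ionization energy among these belongs to I.

I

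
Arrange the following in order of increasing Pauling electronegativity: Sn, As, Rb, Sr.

Smaller atoms with higher effective nuclear charge are more electronegative.
These span different periods and groups, so the two trends combine.
Sr > Rb: Sr lies to the right of Rb in period 5, so the across-period effect alone puts Sr higher.
Sn > Sr: Sn lies to the right of Sr in period 5, so the across-period effect alone puts Sn higher.
As > Sn: both effects reinforce here, so As is clearly the higher of the two.
For reference (Pauling): As 2.18, Rb 0.82, Sr 0.95, Sn 1.96.
So from lowest to highest: Rb < Sr < Sn < As.

Rb < Sr < Sn < As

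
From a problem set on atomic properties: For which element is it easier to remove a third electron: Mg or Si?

IE_3 is the cost of taking one more electron from the +2 cation: Mg²⁺ is the bare [Ne] core; Si²⁺ still has 2 valence electrons.
Breaking into a closed-shell core is much more expensive than removing a leftover valence electron — Mg has the largest IE_3 here.
Approximate IE_3 values (kJ/mol): Mg 7733, Si 3232.
Overall IE_3 order: Si < Mg.

Si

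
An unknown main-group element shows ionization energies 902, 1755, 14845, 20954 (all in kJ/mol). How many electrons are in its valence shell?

Look for the largest jump between consecutive ionization energies: IE3/IE2 ≈ 8.5, far larger than any earlier ratio.
That jump marks the point where a core electron is being removed. So the atom has 2 valence electrons.

2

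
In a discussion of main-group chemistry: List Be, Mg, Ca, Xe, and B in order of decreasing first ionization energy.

Xe, Be, B, Mg, Ca

Removing the outermost electron gets harder across a period and easier down a group.
These span different periods and groups, so the two trends combine.
Mg > Ca: Mg sits above Ca in group 2, so the down-group effect alone puts Mg higher.
B > Mg: both effects reinforce here, so B is clearly the higher of the two.
Be > B: this pair runs against the simple trend — see the exception note.
Xe > Be: the two effects oppose for this pair; the across-period effect wins (1170 vs 900 kJ/mol).
Note the exception: Be has a higher first ionization energy than B, contrary to the simple trend — removing B's lone 2p electron is easier than breaking Be's filled 2s².
Tabulated first ionization energy (kJ/mol): Be 900, B 801, Mg 738, Ca 590, Xe 1170.
So from highest to lowest: Xe > Be > B > Mg > Ca.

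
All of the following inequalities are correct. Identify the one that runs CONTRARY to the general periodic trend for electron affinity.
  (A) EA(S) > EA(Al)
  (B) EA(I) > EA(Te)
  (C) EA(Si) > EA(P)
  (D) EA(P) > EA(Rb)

The general trend: electron affinity increases across a period and decreases down a group.
(A) S (period 3, group 16) vs Al (period 3, group 13): the stated order agrees with the simple trend.
(B) I (period 5, group 17) vs Te (period 5, group 16): the stated order agrees with the simple trend.
(C) Si (period 3, group 14) vs P (period 3, group 15): the stated order contradicts the simple trend.
(D) P (period 3, group 15) vs Rb (period 5, group 1): the stated order agrees with the simple trend.
The exception is (C): adding an electron to P's half-filled 3p³ is unfavourable, so Si (3p²) has the more exothermic EA.

(C)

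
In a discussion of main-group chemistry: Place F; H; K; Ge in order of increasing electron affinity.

K < H < Ge < F

H is in period 1, group 1; F is in period 2, group 17; K is in period 4, group 1; Ge is in period 4, group 14.
Electron affinity generally becomes more exothermic across a period toward the halogens and less exothermic down a group.
Here both period and group differ, so the two effects have to be weighed against each other.
H > K: H sits above K in group 1, so the down-group effect alone puts H higher.
Ge > H: period and group pull opposite ways; the across-period shift dominates (119 vs 73 kJ/mol).
F > Ge: relative to Ge, both the across-period and down-group shifts push F's electron affinity up.
For reference (kJ/mol): H 73, F 328, K 48, Ge 119.
So from lowest to highest: K < H < Ge < F.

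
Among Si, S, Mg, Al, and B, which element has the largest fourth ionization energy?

B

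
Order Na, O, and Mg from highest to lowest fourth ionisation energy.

IE_4 is the cost of taking one more electron from the +3 cation: Na³⁺ is already 2 electrons into the core; O³⁺ still has 3 valence electrons; Mg³⁺ is already 1 electron into the core.
Core electrons are held far more tightly than valence electrons, so Na and Mg top the IE_4 order.
The numbers (kJ/mol): Na 9543, O 7469, Mg 10543.
Overall IE_4 order: O < Na < Mg.

Mg > Na > O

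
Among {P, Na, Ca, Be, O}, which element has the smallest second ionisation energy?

After 1 electron has been removed, what remains? P⁺ still has 4 valence electrons; Na⁺ is the bare [Ne] core; Ca⁺ still has 1 valence electron; Be⁺ still has 1 valence electron; O⁺ still has 5 valence electrons.
Core electrons are held far more tightly than valence electrons, so Na tops the IE_2 order.
Valence configurations: P⁺ [Ne]3s²3p², Ca⁺ [Ar]4s¹, Be⁺ [He]2s¹, O⁺ [He]2s²2p³.
The numbers (kJ/mol): P 1907, Na 4562, Ca 1145, Be 1757, O 3388.
So the second ionization energies run Ca < Be < P < O < Na.

Ca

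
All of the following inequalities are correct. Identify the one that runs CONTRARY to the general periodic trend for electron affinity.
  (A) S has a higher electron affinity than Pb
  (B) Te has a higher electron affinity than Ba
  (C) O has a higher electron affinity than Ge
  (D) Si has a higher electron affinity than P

(D)

The general trend: electron affinity increases across a period and decreases down a group.
(A) S (period 3, group 16) vs Pb (period 6, group 14): the stated order agrees with the simple trend.
(B) Te (period 5, group 16) vs Ba (period 6, group 2): the stated order agrees with the simple trend.
(C) O (period 2, group 16) vs Ge (period 4, group 14): the stated order agrees with the simple trend.
(D) Si (period 3, group 14) vs P (period 3, group 15): the stated order contradicts the simple trend.
The exception is (D): adding an electron to P's half-filled 3p³ is unfavourable, so Si (3p²) has the more exothermic EA.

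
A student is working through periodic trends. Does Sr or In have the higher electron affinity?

Sr is in period 5, group 2; In is in period 5, group 13.
EA tends to increase across a period and decrease down a group, though the pattern is less regular than for IE or radius.
All lie in period 5, so electron affinity increases left to right.
So In has the higher electron affinity (In > Sr).

In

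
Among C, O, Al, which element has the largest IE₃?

O

Consider each +2 ion: C²⁺ still has 2 valence electrons; O²⁺ still has 4 valence electrons; Al²⁺ still has 1 valence electron.
All are still removing valence electrons, so compare the +2 ions as you would atoms: IE_3 generally rises across a period (higher Z_eff) and falls down a group (larger shell), subject to the usual subshell exceptions.
Valence configurations: C²⁺ [He]2s², O²⁺ [He]2s²2p², Al²⁺ [Ne]3s¹.
Approximate IE_3 values (kJ/mol): C 4620, O 5300, Al 2745.
So the third ionization energies run Al < C < O.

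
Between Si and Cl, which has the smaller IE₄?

Si

IE_4 is the cost of taking one more electron from the +3 cation: Si³⁺ still has 1 valence electron; Cl³⁺ still has 4 valence electrons.
All are still removing valence electrons, so compare the +3 ions as you would atoms: IE_4 generally rises across a period (higher Z_eff) and falls down a group (larger shell), subject to the usual subshell exceptions.
Valence configurations: Si³⁺ [Ne]3s¹, Cl³⁺ [Ne]3s²3p².
Approximate IE_4 values (kJ/mol): Si 4356, Cl 5159.
Putting it together, IE_4: Si < Cl.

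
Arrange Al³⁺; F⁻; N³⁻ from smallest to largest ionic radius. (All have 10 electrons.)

All of these have 10 electrons, so size is governed by nuclear charge alone: the more protons, the stronger the pull on the same electron cloud, and the smaller the ion.
Nuclear charges: Al³⁺ (Z=13), F⁻ (Z=9), N³⁻ (Z=7).
Smallest to largest: Al³⁺ < F⁻ < N³⁻.

Al³⁺, F⁻, N³⁻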